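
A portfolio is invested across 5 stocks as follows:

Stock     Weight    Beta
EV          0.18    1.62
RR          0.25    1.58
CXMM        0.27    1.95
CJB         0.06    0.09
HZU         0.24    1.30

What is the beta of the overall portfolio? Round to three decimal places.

1.531

β_P = Σ w_i β_i = 0.18×1.62 + 0.25×1.58 + 0.27×1.95 + 0.06×0.09 + 0.24×1.30 = 1.5305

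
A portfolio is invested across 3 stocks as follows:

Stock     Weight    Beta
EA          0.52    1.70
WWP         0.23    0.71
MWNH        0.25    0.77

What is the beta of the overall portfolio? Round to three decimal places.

1.240

β_P = Σ w_i β_i = 0.52×1.70 + 0.23×0.71 + 0.25×0.77 = 1.2398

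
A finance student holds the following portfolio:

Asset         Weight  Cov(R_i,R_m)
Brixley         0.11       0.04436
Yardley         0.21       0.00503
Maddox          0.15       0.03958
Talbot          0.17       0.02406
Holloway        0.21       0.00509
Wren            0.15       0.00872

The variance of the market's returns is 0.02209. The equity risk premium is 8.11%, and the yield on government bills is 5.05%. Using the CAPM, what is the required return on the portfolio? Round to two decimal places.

β_Brixley = 0.04436 / 0.02209 = 2.0081
β_Yardley = 0.00503 / 0.02209 = 0.2277
β_Maddox = 0.03958 / 0.02209 = 1.7918
β_Talbot = 0.02406 / 0.02209 = 1.0892
β_Holloway = 0.00509 / 0.02209 = 0.2304
β_Wren = 0.00872 / 0.02209 = 0.3947
β_P = Σ w_i β_i = 0.11×2.0081 + 0.21×0.2277 + 0.15×1.7918 + 0.17×1.0892 + 0.21×0.2304 + 0.15×0.3947 = 0.8302
E(R_P) = R_f + β_P × MRP = 5.05% + 0.8302 × 8.11% = 11.78%

11.78%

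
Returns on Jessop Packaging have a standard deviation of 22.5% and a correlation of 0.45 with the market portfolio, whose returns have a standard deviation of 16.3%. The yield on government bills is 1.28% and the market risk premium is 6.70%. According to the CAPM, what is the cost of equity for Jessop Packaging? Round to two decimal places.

5.44%

β = ρ × σ_i / σ_m = 0.45 × 22.5% / 16.3% = 0.6212
E(R) = 1.28% + 0.6212 × 6.70% = 5.44%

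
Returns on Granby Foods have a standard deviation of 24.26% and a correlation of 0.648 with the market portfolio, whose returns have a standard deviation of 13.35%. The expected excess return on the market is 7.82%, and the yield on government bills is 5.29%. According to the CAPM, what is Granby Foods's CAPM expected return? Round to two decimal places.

β = ρ × σ_i / σ_m = 0.648 × 24.26% / 13.35% = 1.1776
E(R) = 5.29% + 1.1776 × 7.82% = 14.50%

14.50%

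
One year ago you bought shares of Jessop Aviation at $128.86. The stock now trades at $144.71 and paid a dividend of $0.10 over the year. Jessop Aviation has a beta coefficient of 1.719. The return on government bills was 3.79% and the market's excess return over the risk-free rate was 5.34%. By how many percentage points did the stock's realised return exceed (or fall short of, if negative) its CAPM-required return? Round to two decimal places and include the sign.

Realised HPR = (P1 + D1 − P0) / P0 = (144.71 + 0.10 − 128.86) / 128.86 = 15.95 / 128.86 = 12.3778%
CAPM required = R_f + β·MRP = 3.79% + 1.719 × 5.34% = 12.96946%
α = realised − required = 12.3778% − 12.96946% = -0.59%

-0.59%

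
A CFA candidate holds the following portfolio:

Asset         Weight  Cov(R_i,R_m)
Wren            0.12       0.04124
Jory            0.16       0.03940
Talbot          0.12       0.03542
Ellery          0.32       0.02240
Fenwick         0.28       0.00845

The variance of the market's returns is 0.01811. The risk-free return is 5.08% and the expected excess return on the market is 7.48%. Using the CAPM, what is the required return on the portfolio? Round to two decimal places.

β_Wren = 0.04124 / 0.01811 = 2.2772
β_Jory = 0.03940 / 0.01811 = 2.1756
β_Talbot = 0.03542 / 0.01811 = 1.9558
β_Ellery = 0.02240 / 0.01811 = 1.2369
β_Fenwick = 0.00845 / 0.01811 = 0.4666
β_P = Σ w_i β_i = 0.12×2.2772 + 0.16×2.1756 + 0.12×1.9558 + 0.32×1.2369 + 0.28×0.4666 = 1.3825
E(R_P) = R_f + β_P × MRP = 5.08% + 1.3825 × 7.48% = 15.42%

15.42%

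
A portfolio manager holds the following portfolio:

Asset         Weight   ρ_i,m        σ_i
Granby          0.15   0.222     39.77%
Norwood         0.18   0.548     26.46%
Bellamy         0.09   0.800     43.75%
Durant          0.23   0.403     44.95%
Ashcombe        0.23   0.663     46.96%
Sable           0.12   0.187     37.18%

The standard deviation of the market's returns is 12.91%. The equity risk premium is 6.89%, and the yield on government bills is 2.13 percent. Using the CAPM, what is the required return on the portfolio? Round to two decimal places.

12.40%

β_Granby = 0.222 × 39.77% / 12.91% = 0.6839
β_Norwood = 0.548 × 26.46% / 12.91% = 1.1232
β_Bellamy = 0.800 × 43.75% / 12.91% = 2.7111
β_Durant = 0.403 × 44.95% / 12.91% = 1.4032
β_Ashcombe = 0.663 × 46.96% / 12.91% = 2.4117
β_Sable = 0.187 × 37.18% / 12.91% = 0.5385
β_P = Σ w_i β_i = 0.15×0.6839 + 0.18×1.1232 + 0.09×2.7111 + 0.23×1.4032 + 0.23×2.4117 + 0.12×0.5385 = 1.4908
E(R_P) = R_f + β_P × MRP = 2.13% + 1.4908 × 6.89% = 12.40%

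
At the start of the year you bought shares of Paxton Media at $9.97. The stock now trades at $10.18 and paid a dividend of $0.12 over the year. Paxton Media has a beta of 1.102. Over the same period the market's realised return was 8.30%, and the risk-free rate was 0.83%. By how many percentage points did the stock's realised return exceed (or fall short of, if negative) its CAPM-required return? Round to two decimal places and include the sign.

-5.75%

Realised HPR = (P1 + D1 − P0) / P0 = (10.18 + 0.12 − 9.97) / 9.97 = 0.33 / 9.97 = 3.3099%
MRP = 8.30% − 0.83% = 7.47%
CAPM required = R_f + β·MRP = 0.83% + 1.102 × 7.47% = 9.06194%
α = realised − required = 3.3099% − 9.06194% = -5.75%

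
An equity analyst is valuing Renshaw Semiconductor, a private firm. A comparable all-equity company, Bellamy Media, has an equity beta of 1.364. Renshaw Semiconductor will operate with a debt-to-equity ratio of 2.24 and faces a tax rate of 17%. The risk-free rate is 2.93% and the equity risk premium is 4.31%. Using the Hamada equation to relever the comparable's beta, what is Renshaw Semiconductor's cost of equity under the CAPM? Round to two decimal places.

β_L = β_U × [1 + (1 − t)(D/E)] = 1.364 × [1 + (1 − 0.17) × 2.24]
    = 1.364 × [1 + 0.83 × 2.24] = 1.364 × 2.8592 = 3.8999
E(R) = R_f + β_L × MRP = 2.93% + 3.8999 × 4.31% = 19.74%

19.74%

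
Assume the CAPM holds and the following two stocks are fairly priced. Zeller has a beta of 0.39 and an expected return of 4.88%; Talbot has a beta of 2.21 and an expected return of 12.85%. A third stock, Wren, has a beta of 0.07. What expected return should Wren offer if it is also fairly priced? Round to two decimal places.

MRP (SML slope) = (12.85% − 4.88%) / (2.21 − 0.39) = 7.97% / 1.82 = 4.3791%
R_f (intercept) = 4.88% − 0.39 × 4.3791% = 3.1722%
E(R_Wren) = R_f + β × MRP = 3.1722% + 0.07 × 4.3791% = 3.48%

3.48%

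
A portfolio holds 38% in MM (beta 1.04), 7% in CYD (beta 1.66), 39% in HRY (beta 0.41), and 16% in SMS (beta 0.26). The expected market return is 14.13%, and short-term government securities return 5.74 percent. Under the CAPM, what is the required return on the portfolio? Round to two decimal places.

β_P = Σ w_i β_i = 0.38×1.04 + 0.07×1.66 + 0.39×0.41 + 0.16×0.26 = 0.7129
MRP = 14.13% − 5.74% = 8.39%
E(R_P) = R_f + β_P × MRP = 5.74% + 0.7129 × 8.39% = 11.72%

11.72%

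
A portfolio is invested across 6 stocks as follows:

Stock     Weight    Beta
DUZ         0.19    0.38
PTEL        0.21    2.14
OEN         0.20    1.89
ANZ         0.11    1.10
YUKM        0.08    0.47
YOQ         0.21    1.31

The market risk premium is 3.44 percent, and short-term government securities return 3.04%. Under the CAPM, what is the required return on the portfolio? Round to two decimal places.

7.63%

β_P = Σ w_i β_i = 0.19×0.38 + 0.21×2.14 + 0.20×1.89 + 0.11×1.10 + 0.08×0.47 + 0.21×1.31 = 1.3333
E(R_P) = R_f + β_P × MRP = 3.04% + 1.3333 × 3.44% = 7.63%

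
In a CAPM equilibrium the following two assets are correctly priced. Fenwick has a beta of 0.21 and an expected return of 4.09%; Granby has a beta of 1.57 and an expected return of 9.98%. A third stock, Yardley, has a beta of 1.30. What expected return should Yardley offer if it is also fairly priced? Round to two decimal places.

MRP (SML slope) = (9.98% − 4.09%) / (1.57 − 0.21) = 5.89% / 1.36 = 4.3309%
R_f (intercept) = 4.09% − 0.21 × 4.3309% = 3.1805%
E(R_Yardley) = R_f + β × MRP = 3.1805% + 1.30 × 4.3309% = 8.81%

8.81%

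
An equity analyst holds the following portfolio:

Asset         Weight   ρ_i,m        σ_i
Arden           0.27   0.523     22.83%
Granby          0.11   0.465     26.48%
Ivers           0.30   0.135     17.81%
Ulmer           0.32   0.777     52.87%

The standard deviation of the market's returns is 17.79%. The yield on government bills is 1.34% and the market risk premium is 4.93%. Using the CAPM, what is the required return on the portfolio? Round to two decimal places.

6.45%

β_Arden = 0.523 × 22.83% / 17.79% = 0.6712
β_Granby = 0.465 × 26.48% / 17.79% = 0.6921
β_Ivers = 0.135 × 17.81% / 17.79% = 0.1352
β_Ulmer = 0.777 × 52.87% / 17.79% = 2.3092
β_P = Σ w_i β_i = 0.27×0.6712 + 0.11×0.6921 + 0.30×0.1352 + 0.32×2.3092 = 1.0369
E(R_P) = R_f + β_P × MRP = 1.34% + 1.0369 × 4.93% = 6.45%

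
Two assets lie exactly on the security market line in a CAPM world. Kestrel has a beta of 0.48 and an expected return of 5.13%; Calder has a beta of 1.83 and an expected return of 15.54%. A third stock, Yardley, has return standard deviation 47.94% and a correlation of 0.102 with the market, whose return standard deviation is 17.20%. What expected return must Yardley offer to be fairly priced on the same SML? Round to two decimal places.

MRP = (15.54% − 5.13%) / (1.83 − 0.48) = 7.7111%
R_f = 5.13% − 0.48 × 7.7111% = 1.4287%
β_Yardley = ρ·σ_i/σ_m = 0.102 × 47.94 / 17.20 = 0.2843
E(R_Yardley) = R_f + β × MRP = 1.4287% + 0.2843 × 7.7111% = 3.62%

3.62%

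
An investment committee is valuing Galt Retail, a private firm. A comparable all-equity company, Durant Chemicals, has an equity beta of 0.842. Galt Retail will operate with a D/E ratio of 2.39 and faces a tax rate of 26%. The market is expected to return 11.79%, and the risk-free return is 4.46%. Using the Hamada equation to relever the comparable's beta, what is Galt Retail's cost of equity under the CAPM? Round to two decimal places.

21.55%

β_L = β_U × [1 + (1 − t)(D/E)] = 0.842 × [1 + (1 − 0.26) × 2.39]
    = 0.842 × [1 + 0.74 × 2.39] = 0.842 × 2.7686 = 2.3312
MRP = 11.79% − 4.46% = 7.33%
E(R) = R_f + β_L × MRP = 4.46% + 2.3312 × 7.33% = 21.55%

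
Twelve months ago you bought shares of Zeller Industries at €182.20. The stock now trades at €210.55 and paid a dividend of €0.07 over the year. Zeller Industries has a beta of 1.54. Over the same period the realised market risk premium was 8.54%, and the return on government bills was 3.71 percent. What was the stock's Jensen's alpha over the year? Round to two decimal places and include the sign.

Realised HPR = (P1 + D1 − P0) / P0 = (210.55 + 0.07 − 182.20) / 182.20 = 28.42 / 182.20 = 15.5982%
CAPM required = R_f + β·MRP = 3.71% + 1.54 × 8.54% = 16.8616%
α = realised − required = 15.5982% − 16.8616% = -1.26%

-1.26%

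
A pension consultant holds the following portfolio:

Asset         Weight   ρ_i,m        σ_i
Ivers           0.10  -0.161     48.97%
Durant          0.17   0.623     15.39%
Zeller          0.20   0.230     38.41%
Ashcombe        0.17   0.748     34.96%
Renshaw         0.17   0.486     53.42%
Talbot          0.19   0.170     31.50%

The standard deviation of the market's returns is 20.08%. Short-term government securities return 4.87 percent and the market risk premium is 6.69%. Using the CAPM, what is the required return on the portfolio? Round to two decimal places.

β_Ivers = -0.161 × 48.97% / 20.08% = -0.3926
β_Durant = 0.623 × 15.39% / 20.08% = 0.4775
β_Zeller = 0.230 × 38.41% / 20.08% = 0.4400
β_Ashcombe = 0.748 × 34.96% / 20.08% = 1.3023
β_Renshaw = 0.486 × 53.42% / 20.08% = 1.2929
β_Talbot = 0.170 × 31.50% / 20.08% = 0.2667
β_P = Σ w_i β_i = 0.10×-0.3926 + 0.17×0.4775 + 0.20×0.4400 + 0.17×1.3023 + 0.17×1.2929 + 0.19×0.2667 = 0.6218
E(R_P) = R_f + β_P × MRP = 4.87% + 0.6218 × 6.69% = 9.03%

9.03%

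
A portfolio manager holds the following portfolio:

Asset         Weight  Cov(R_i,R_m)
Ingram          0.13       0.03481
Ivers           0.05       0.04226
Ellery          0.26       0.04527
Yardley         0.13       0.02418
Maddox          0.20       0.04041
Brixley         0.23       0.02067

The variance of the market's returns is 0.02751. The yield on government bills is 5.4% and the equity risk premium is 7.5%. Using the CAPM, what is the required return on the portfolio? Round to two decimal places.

14.78%

β_Ingram = 0.03481 / 0.02751 = 1.2654
β_Ivers = 0.04226 / 0.02751 = 1.5362
β_Ellery = 0.04527 / 0.02751 = 1.6456
β_Yardley = 0.02418 / 0.02751 = 0.8790
β_Maddox = 0.04041 / 0.02751 = 1.4689
β_Brixley = 0.02067 / 0.02751 = 0.7514
β_P = Σ w_i β_i = 0.13×1.2654 + 0.05×1.5362 + 0.26×1.6456 + 0.13×0.8790 + 0.20×1.4689 + 0.23×0.7514 = 1.2500
E(R_P) = R_f + β_P × MRP = 5.4% + 1.2500 × 7.5% = 14.78%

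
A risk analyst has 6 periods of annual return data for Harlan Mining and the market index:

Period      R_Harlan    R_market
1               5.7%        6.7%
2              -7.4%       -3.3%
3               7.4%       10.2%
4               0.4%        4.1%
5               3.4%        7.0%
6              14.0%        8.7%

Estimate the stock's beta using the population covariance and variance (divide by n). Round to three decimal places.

1.339

Mean R_i = (5.7 − 7.4 + 7.4 + 0.4 + 3.4 + 14.0) / 6 = 3.9167%
Mean R_m = (6.7 − 3.3 + 10.2 + 4.1 + 7.0 + 8.7) / 6 = 5.5667%
Σ(R_i − R̄_i)(R_m − R̄_m) = 154.5133  ⇒  Cov = 154.5133 / 6 = 25.7522
Σ(R_m − R̄_m)² = 115.3933  ⇒  Var(R_m) = 115.3933 / 6 = 19.2322
β = Cov / Var(R_m) = 25.7522 / 19.2322 = 1.3390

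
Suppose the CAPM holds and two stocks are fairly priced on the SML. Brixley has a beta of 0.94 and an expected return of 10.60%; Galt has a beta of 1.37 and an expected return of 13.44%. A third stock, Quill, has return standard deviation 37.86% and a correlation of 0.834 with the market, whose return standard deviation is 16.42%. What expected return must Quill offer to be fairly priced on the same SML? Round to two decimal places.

MRP = (13.44% − 10.60%) / (1.37 − 0.94) = 6.6047%
R_f = 10.60% − 0.94 × 6.6047% = 4.3916%
β_Quill = ρ·σ_i/σ_m = 0.834 × 37.86 / 16.42 = 1.9230
E(R_Quill) = R_f + β × MRP = 4.3916% + 1.9230 × 6.6047% = 17.09%

17.09%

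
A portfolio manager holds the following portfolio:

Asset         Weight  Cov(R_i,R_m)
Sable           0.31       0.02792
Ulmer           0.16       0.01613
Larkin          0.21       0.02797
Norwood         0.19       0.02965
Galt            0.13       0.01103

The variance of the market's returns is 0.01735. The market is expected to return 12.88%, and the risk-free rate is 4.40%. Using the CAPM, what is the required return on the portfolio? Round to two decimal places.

16.22%

β_Sable = 0.02792 / 0.01735 = 1.6092
β_Ulmer = 0.01613 / 0.01735 = 0.9297
β_Larkin = 0.02797 / 0.01735 = 1.6121
β_Norwood = 0.02965 / 0.01735 = 1.7089
β_Galt = 0.01103 / 0.01735 = 0.6357
β_P = Σ w_i β_i = 0.31×1.6092 + 0.16×0.9297 + 0.21×1.6121 + 0.19×1.7089 + 0.13×0.6357 = 1.3935
MRP = 12.88% − 4.40% = 8.48%
E(R_P) = R_f + β_P × MRP = 4.40% + 1.3935 × 8.48% = 16.22%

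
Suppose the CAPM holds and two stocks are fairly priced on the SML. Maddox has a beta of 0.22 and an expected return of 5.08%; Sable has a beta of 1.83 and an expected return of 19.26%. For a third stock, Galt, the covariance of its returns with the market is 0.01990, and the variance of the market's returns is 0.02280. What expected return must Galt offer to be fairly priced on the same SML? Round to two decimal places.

10.83%

MRP = (19.26% − 5.08%) / (1.83 − 0.22) = 8.8075%
R_f = 5.08% − 0.22 × 8.8075% = 3.1424%
β_Galt = Cov / Var(R_m) = 0.01990 / 0.02280 = 0.8728
E(R_Galt) = R_f + β × MRP = 3.1424% + 0.8728 × 8.8075% = 10.83%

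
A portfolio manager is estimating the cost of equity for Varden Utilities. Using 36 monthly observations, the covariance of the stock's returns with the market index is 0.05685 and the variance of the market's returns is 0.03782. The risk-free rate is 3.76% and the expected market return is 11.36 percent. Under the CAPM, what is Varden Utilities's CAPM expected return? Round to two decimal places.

15.18%

β = Cov(R_i, R_m) / Var(R_m) = 0.05685 / 0.03782 = 1.5032
MRP = 11.36% − 3.76% = 7.60%
E(R) = R_f + β × MRP = 3.76% + 1.5032 × 7.60% = 15.18%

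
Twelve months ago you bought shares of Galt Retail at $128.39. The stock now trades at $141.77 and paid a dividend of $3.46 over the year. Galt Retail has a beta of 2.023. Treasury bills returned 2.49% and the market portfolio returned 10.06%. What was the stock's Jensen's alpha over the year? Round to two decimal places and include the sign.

Realised HPR = (P1 + D1 − P0) / P0 = (141.77 + 3.46 − 128.39) / 128.39 = 16.84 / 128.39 = 13.1163%
MRP = 10.06% − 2.49% = 7.57%
CAPM required = R_f + β·MRP = 2.49% + 2.023 × 7.57% = 17.80411%
α = realised − required = 13.1163% − 17.80411% = -4.69%

-4.69%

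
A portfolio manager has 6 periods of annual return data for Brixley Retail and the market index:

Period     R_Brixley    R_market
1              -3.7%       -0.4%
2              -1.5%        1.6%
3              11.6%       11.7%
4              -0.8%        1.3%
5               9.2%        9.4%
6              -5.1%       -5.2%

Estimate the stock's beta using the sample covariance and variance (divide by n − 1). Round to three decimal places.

1.084

Mean R_i = (-3.7 − 1.5 + 11.6 − 0.8 + 9.2 − 5.1) / 6 = 1.6167%
Mean R_m = (-0.4 + 1.6 + 11.7 + 1.3 + 9.4 − 5.2) / 6 = 3.0667%
Σ(R_i − R̄_i)(R_m − R̄_m) = 217.0133  ⇒  Cov = 217.0133 / 5 = 43.4027
Σ(R_m − R̄_m)² = 200.2733  ⇒  Var(R_m) = 200.2733 / 5 = 40.0547
β = Cov / Var(R_m) = 43.4027 / 40.0547 = 1.0836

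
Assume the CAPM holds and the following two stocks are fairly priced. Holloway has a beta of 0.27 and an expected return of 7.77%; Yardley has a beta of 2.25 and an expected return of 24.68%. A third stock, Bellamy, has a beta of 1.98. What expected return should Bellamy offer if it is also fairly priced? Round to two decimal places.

22.37%

MRP (SML slope) = (24.68% − 7.77%) / (2.25 − 0.27) = 16.91% / 1.98 = 8.5404%
R_f (intercept) = 7.77% − 0.27 × 8.5404% = 5.4641%
E(R_Bellamy) = R_f + β × MRP = 5.4641% + 1.98 × 8.5404% = 22.37%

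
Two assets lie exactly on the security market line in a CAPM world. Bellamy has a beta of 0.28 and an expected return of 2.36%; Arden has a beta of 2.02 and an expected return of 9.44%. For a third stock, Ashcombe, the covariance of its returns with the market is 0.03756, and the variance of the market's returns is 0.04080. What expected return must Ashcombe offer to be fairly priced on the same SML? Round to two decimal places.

MRP = (9.44% − 2.36%) / (2.02 − 0.28) = 4.0690%
R_f = 2.36% − 0.28 × 4.0690% = 1.2207%
β_Ashcombe = Cov / Var(R_m) = 0.03756 / 0.04080 = 0.9206
E(R_Ashcombe) = R_f + β × MRP = 1.2207% + 0.9206 × 4.0690% = 4.97%

4.97%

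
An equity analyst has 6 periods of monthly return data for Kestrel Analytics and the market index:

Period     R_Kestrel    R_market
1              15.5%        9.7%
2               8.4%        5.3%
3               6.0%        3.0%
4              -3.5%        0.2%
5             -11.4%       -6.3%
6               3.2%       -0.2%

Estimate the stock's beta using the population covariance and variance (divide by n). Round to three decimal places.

Mean R_i = (15.5 + 8.4 + 6.0 − 3.5 − 11.4 + 3.2) / 6 = 3.0333%
Mean R_m = (9.7 + 5.3 + 3.0 + 0.2 − 6.3 − 0.2) / 6 = 1.9500%
Σ(R_i − R̄_i)(R_m − R̄_m) = 247.8600  ⇒  Cov = 247.8600 / 6 = 41.3100
Σ(R_m − R̄_m)² = 148.1350  ⇒  Var(R_m) = 148.1350 / 6 = 24.6892
β = Cov / Var(R_m) = 41.3100 / 24.6892 = 1.6732

1.673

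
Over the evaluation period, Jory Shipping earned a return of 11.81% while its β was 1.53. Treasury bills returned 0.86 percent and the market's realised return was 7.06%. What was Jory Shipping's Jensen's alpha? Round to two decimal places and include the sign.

+1.46%

Market excess return = 7.06% − 0.86% = 6.20%
CAPM benchmark = R_f + β(R_m − R_f) = 0.86% + 1.53 × 6.20% = 10.3460%
α = actual − benchmark = 11.81% − 10.3460% = +1.46%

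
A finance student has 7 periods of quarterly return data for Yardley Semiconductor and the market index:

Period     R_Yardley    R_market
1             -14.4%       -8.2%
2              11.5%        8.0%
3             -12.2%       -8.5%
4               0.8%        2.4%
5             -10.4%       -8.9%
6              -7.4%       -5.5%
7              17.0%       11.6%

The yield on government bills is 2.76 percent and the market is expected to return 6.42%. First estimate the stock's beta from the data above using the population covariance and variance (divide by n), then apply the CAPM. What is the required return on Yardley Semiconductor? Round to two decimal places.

Mean R_i = (-14.4 + 11.5 − 12.2 + 0.8 − 10.4 − 7.4 + 17.0) / 7 = -2.1571%
Mean R_m = (-8.2 + 8.0 − 8.5 + 2.4 − 8.9 − 5.5 + 11.6) / 7 = -1.3000%
Σ(R_i − R̄_i)(R_m − R̄_m) = 626.5300  ⇒  Cov = 626.5300 / 7 = 89.5043
Σ(R_m − R̄_m)² = 441.4400  ⇒  Var(R_m) = 441.4400 / 7 = 63.0629
β = Cov / Var(R_m) = 89.5043 / 63.0629 = 1.4193
MRP = 6.42% − 2.76% = 3.66%
E(R) = R_f + β × MRP = 2.76% + 1.4193 × 3.66% = 7.95%

7.95%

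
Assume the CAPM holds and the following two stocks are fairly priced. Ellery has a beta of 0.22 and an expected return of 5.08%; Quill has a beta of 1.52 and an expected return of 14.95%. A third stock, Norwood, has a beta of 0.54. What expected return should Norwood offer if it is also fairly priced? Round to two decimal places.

7.51%

MRP (SML slope) = (14.95% − 5.08%) / (1.52 − 0.22) = 9.87% / 1.30 = 7.5923%
R_f (intercept) = 5.08% − 0.22 × 7.5923% = 3.4097%
E(R_Norwood) = R_f + β × MRP = 3.4097% + 0.54 × 7.5923% = 7.51%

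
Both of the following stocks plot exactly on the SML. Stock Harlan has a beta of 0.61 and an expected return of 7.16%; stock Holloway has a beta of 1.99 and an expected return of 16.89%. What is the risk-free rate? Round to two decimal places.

Both satisfy E(R) = R_f + β·MRP, so the slope of the SML is
MRP = (16.89% − 7.16%) / (1.99 − 0.61) = 9.73% / 1.38 = 7.0507%
R_f = E(R_Harlan) − β_Harlan·MRP = 7.16% − 0.61 × 7.0507% = 2.8591%

2.86%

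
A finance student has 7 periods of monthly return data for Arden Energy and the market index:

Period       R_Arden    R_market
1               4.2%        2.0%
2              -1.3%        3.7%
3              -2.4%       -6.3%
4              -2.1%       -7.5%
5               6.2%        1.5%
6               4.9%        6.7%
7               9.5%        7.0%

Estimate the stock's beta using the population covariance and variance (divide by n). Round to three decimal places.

Mean R_i = (4.2 − 1.3 − 2.4 − 2.1 + 6.2 + 4.9 + 9.5) / 7 = 2.7143%
Mean R_m = (2.0 + 3.7 − 6.3 − 7.5 + 1.5 + 6.7 + 7.0) / 7 = 1.0143%
Σ(R_i − R̄_i)(R_m − R̄_m) = 123.8186  ⇒  Cov = 123.8186 / 7 = 17.6884
Σ(R_m − R̄_m)² = 202.5686  ⇒  Var(R_m) = 202.5686 / 7 = 28.9384
β = Cov / Var(R_m) = 17.6884 / 28.9384 = 0.6112

0.611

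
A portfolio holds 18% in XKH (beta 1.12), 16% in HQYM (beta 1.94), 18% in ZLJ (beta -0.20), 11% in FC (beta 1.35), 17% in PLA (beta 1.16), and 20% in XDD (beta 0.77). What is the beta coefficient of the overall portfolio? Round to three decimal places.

β_P = Σ w_i β_i = 0.18×1.12 + 0.16×1.94 + 0.18×-0.20 + 0.11×1.35 + 0.17×1.16 + 0.20×0.77 = 0.9757

0.976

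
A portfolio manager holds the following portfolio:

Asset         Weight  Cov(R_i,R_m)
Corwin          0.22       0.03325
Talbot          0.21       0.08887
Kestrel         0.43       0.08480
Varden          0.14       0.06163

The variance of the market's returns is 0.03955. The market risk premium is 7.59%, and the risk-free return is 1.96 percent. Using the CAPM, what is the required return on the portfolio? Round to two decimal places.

15.60%

β_Corwin = 0.03325 / 0.03955 = 0.8407
β_Talbot = 0.08887 / 0.03955 = 2.2470
β_Kestrel = 0.08480 / 0.03955 = 2.1441
β_Varden = 0.06163 / 0.03955 = 1.5583
β_P = Σ w_i β_i = 0.22×0.8407 + 0.21×2.2470 + 0.43×2.1441 + 0.14×1.5583 = 1.7969
E(R_P) = R_f + β_P × MRP = 1.96% + 1.7969 × 7.59% = 15.60%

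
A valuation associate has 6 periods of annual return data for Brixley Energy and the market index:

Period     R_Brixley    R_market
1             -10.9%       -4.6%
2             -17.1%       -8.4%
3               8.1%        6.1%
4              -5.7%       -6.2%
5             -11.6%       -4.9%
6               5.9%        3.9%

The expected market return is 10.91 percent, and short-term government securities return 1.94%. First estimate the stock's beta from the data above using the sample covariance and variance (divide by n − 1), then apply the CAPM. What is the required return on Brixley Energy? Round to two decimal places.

16.67%

Mean R_i = (-10.9 − 17.1 + 8.1 − 5.7 − 11.6 + 5.9) / 6 = -5.2167%
Mean R_m = (-4.6 − 8.4 + 6.1 − 6.2 − 4.9 + 3.9) / 6 = -2.3500%
Σ(R_i − R̄_i)(R_m − R̄_m) = 284.8250  ⇒  Cov = 284.8250 / 5 = 56.9650
Σ(R_m − R̄_m)² = 173.4550  ⇒  Var(R_m) = 173.4550 / 5 = 34.6910
β = Cov / Var(R_m) = 56.9650 / 34.6910 = 1.6421
MRP = 10.91% − 1.94% = 8.97%
E(R) = R_f + β × MRP = 1.94% + 1.6421 × 8.97% = 16.67%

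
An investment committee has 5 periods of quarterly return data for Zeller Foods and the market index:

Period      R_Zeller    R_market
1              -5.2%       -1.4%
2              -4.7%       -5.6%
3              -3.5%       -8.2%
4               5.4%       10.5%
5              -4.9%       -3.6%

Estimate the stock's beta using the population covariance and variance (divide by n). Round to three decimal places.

0.549

Mean R_i = (-5.2 − 4.7 − 3.5 + 5.4 − 4.9) / 5 = -2.5800%
Mean R_m = (-1.4 − 5.6 − 8.2 + 10.5 − 3.6) / 5 = -1.6600%
Σ(R_i − R̄_i)(R_m − R̄_m) = 115.2260  ⇒  Cov = 115.2260 / 5 = 23.0452
Σ(R_m − R̄_m)² = 209.9920  ⇒  Var(R_m) = 209.9920 / 5 = 41.9984
β = Cov / Var(R_m) = 23.0452 / 41.9984 = 0.5487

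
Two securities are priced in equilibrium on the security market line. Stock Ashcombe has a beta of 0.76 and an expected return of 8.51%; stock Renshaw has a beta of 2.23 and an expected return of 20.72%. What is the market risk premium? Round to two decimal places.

8.31%

Both satisfy E(R) = R_f + β·MRP, so the slope of the SML is
MRP = (20.72% − 8.51%) / (2.23 − 0.76) = 12.21% / 1.47 = 8.3061%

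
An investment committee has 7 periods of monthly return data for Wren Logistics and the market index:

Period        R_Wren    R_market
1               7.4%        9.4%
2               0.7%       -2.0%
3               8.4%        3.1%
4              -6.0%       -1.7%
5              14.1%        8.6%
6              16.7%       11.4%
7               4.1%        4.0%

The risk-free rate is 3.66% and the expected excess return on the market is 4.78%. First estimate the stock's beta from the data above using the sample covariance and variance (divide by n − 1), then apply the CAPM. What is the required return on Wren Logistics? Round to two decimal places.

Mean R_i = (7.4 + 0.7 + 8.4 − 6.0 + 14.1 + 16.7 + 4.1) / 7 = 6.4857%
Mean R_m = (9.4 − 2.0 + 3.1 − 1.7 + 8.6 + 11.4 + 4.0) / 7 = 4.6857%
Σ(R_i − R̄_i)(R_m − R̄_m) = 219.7086  ⇒  Cov = 219.7086 / 6 = 36.6181
Σ(R_m − R̄_m)² = 171.0886  ⇒  Var(R_m) = 171.0886 / 6 = 28.5148
β = Cov / Var(R_m) = 36.6181 / 28.5148 = 1.2842
E(R) = R_f + β × MRP = 3.66% + 1.2842 × 4.78% = 9.80%

9.80%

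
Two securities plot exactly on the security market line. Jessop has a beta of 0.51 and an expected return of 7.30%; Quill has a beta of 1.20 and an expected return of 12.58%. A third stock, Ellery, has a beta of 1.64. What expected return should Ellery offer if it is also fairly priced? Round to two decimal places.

15.95%

MRP (SML slope) = (12.58% − 7.30%) / (1.20 − 0.51) = 5.28% / 0.69 = 7.6522%
R_f (intercept) = 7.30% − 0.51 × 7.6522% = 3.3974%
E(R_Ellery) = R_f + β × MRP = 3.3974% + 1.64 × 7.6522% = 15.95%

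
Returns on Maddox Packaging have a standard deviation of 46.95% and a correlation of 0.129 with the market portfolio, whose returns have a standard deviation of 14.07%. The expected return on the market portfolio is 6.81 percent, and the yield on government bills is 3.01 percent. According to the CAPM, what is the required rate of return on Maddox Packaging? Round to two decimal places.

β = ρ × σ_i / σ_m = 0.129 × 46.95% / 14.07% = 0.4305
MRP = 6.81% − 3.01% = 3.80%
E(R) = 3.01% + 0.4305 × 3.80% = 4.65%

4.65%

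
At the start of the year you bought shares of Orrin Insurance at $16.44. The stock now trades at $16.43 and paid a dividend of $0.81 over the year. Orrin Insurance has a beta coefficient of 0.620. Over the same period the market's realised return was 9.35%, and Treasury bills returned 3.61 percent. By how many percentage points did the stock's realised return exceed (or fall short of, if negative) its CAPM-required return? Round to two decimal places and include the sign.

Realised HPR = (P1 + D1 − P0) / P0 = (16.43 + 0.81 − 16.44) / 16.44 = 0.80 / 16.44 = 4.8662%
MRP = 9.35% − 3.61% = 5.74%
CAPM required = R_f + β·MRP = 3.61% + 0.620 × 5.74% = 7.16880%
α = realised − required = 4.8662% − 7.16880% = -2.30%

-2.30%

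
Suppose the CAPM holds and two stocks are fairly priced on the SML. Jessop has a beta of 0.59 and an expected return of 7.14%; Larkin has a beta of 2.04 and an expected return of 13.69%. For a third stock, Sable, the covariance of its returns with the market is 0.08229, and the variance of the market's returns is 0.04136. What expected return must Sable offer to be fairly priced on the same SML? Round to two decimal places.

13.46%

MRP = (13.69% − 7.14%) / (2.04 − 0.59) = 4.5172%
R_f = 7.14% − 0.59 × 4.5172% = 4.4749%
β_Sable = Cov / Var(R_m) = 0.08229 / 0.04136 = 1.9896
E(R_Sable) = R_f + β × MRP = 4.4749% + 1.9896 × 4.5172% = 13.46%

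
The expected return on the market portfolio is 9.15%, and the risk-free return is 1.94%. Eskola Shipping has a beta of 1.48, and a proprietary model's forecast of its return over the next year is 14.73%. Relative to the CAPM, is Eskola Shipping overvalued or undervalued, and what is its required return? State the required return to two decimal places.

MRP = 9.15% − 1.94% = 7.21%
Required return = R_f + β·MRP = 1.94% + 1.48 × 7.21% = 12.61%
Forecast 14.73% > required 12.61% → the stock plots above the SML → undervalued.

Undervalued; required return 12.61%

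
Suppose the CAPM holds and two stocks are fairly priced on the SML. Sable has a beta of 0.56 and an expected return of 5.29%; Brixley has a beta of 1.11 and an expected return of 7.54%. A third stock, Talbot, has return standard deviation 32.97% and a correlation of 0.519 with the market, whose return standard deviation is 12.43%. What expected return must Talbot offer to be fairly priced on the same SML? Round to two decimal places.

MRP = (7.54% − 5.29%) / (1.11 − 0.56) = 4.0909%
R_f = 5.29% − 0.56 × 4.0909% = 2.9991%
β_Talbot = ρ·σ_i/σ_m = 0.519 × 32.97 / 12.43 = 1.3766
E(R_Talbot) = R_f + β × MRP = 2.9991% + 1.3766 × 4.0909% = 8.63%

8.63%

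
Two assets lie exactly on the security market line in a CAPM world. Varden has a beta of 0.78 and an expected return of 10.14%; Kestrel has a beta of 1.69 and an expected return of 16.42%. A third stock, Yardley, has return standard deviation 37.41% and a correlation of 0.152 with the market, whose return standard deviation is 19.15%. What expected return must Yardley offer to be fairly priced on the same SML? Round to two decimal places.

MRP = (16.42% − 10.14%) / (1.69 − 0.78) = 6.9011%
R_f = 10.14% − 0.78 × 6.9011% = 4.7571%
β_Yardley = ρ·σ_i/σ_m = 0.152 × 37.41 / 19.15 = 0.2969
E(R_Yardley) = R_f + β × MRP = 4.7571% + 0.2969 × 6.9011% = 6.81%

6.81%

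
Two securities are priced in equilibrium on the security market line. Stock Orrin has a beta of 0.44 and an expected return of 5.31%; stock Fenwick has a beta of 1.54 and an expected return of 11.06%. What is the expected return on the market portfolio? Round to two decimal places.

8.24%

Both satisfy E(R) = R_f + β·MRP, so the slope of the SML is
MRP = (11.06% − 5.31%) / (1.54 − 0.44) = 5.75% / 1.10 = 5.2273%
R_f = E(R_Orrin) − β_Orrin·MRP = 5.31% − 0.44 × 5.2273% = 3.0100%
E(R_m) = R_f + MRP = 3.0100% + 5.2273% = 8.24%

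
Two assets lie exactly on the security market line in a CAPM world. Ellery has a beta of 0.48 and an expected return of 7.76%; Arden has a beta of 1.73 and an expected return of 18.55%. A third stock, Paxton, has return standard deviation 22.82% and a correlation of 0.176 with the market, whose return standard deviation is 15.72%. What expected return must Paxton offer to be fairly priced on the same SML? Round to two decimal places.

MRP = (18.55% − 7.76%) / (1.73 − 0.48) = 8.6320%
R_f = 7.76% − 0.48 × 8.6320% = 3.6166%
β_Paxton = ρ·σ_i/σ_m = 0.176 × 22.82 / 15.72 = 0.2555
E(R_Paxton) = R_f + β × MRP = 3.6166% + 0.2555 × 8.6320% = 5.82%

5.82%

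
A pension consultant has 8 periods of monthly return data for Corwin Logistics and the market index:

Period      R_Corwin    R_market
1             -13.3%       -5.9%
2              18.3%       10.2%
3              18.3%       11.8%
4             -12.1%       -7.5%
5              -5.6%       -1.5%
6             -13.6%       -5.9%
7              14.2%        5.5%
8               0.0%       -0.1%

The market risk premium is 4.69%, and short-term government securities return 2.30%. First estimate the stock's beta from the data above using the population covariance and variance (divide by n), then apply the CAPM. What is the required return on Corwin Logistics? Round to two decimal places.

10.98%

Mean R_i = (-13.3 + 18.3 + 18.3 − 12.1 − 5.6 − 13.6 + 14.2 + 0.0) / 8 = 0.7750%
Mean R_m = (-5.9 + 10.2 + 11.8 − 7.5 − 1.5 − 5.9 + 5.5 − 0.1) / 8 = 0.8250%
Σ(R_i − R̄_i)(R_m − R̄_m) = 733.4450  ⇒  Cov = 733.4450 / 8 = 91.6806
Σ(R_m − R̄_m)² = 396.2150  ⇒  Var(R_m) = 396.2150 / 8 = 49.5269
β = Cov / Var(R_m) = 91.6806 / 49.5269 = 1.8511
E(R) = R_f + β × MRP = 2.30% + 1.8511 × 4.69% = 10.98%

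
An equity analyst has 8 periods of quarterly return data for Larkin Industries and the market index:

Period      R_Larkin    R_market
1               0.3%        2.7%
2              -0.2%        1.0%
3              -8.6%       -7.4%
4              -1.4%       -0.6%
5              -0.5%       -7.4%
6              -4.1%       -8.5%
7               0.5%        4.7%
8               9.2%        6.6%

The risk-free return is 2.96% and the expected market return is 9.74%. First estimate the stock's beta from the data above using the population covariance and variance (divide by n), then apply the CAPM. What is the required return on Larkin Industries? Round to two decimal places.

Mean R_i = (0.3 − 0.2 − 8.6 − 1.4 − 0.5 − 4.1 + 0.5 + 9.2) / 8 = -0.6000%
Mean R_m = (2.7 + 1.0 − 7.4 − 0.6 − 7.4 − 8.5 + 4.7 + 6.6) / 8 = -1.1125%
Σ(R_i − R̄_i)(R_m − R̄_m) = 161.3700  ⇒  Cov = 161.3700 / 8 = 20.1713
Σ(R_m − R̄_m)² = 246.1688  ⇒  Var(R_m) = 246.1688 / 8 = 30.7711
β = Cov / Var(R_m) = 20.1713 / 30.7711 = 0.6555
MRP = 9.74% − 2.96% = 6.78%
E(R) = R_f + β × MRP = 2.96% + 0.6555 × 6.78% = 7.40%

7.40%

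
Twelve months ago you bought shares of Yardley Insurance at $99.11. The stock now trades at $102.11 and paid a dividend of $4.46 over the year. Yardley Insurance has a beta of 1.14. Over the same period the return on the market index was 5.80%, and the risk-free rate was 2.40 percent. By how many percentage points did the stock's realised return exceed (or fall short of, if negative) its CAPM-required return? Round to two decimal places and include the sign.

Realised HPR = (P1 + D1 − P0) / P0 = (102.11 + 4.46 − 99.11) / 99.11 = 7.46 / 99.11 = 7.5270%
MRP = 5.80% − 2.40% = 3.40%
CAPM required = R_f + β·MRP = 2.40% + 1.14 × 3.40% = 6.2760%
α = realised − required = 7.5270% − 6.2760% = +1.25%

+1.25%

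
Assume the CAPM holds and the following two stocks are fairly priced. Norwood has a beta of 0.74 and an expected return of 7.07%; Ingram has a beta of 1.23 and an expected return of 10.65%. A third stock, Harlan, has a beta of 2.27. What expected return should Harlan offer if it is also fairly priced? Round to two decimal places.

18.25%

MRP (SML slope) = (10.65% − 7.07%) / (1.23 − 0.74) = 3.58% / 0.49 = 7.3061%
R_f (intercept) = 7.07% − 0.74 × 7.3061% = 1.6635%
E(R_Harlan) = R_f + β × MRP = 1.6635% + 2.27 × 7.3061% = 18.25%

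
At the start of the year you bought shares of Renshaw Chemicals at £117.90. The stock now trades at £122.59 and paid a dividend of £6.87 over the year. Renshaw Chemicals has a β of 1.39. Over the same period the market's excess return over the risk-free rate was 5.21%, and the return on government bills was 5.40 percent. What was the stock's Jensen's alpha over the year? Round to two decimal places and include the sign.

-2.84%

Realised HPR = (P1 + D1 − P0) / P0 = (122.59 + 6.87 − 117.90) / 117.90 = 11.56 / 117.90 = 9.8049%
CAPM required = R_f + β·MRP = 5.40% + 1.39 × 5.21% = 12.6419%
α = realised − required = 9.8049% − 12.6419% = -2.84%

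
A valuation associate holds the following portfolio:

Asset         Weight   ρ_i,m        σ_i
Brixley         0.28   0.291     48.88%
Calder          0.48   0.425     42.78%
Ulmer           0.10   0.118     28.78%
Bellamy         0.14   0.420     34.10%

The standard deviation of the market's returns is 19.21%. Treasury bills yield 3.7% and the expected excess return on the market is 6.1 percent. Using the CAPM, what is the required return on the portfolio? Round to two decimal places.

8.48%

β_Brixley = 0.291 × 48.88% / 19.21% = 0.7405
β_Calder = 0.425 × 42.78% / 19.21% = 0.9465
β_Ulmer = 0.118 × 28.78% / 19.21% = 0.1768
β_Bellamy = 0.420 × 34.10% / 19.21% = 0.7455
β_P = Σ w_i β_i = 0.28×0.7405 + 0.48×0.9465 + 0.10×0.1768 + 0.14×0.7455 = 0.7837
E(R_P) = R_f + β_P × MRP = 3.7% + 0.7837 × 6.1% = 8.48%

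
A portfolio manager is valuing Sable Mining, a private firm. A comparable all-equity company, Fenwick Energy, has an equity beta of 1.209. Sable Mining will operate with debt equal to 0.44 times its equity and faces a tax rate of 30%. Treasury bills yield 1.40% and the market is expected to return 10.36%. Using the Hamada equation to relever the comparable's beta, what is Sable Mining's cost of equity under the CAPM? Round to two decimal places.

β_L = β_U × [1 + (1 − t)(D/E)] = 1.209 × [1 + (1 − 0.30) × 0.44]
    = 1.209 × [1 + 0.70 × 0.44] = 1.209 × 1.3080 = 1.5814
MRP = 10.36% − 1.40% = 8.96%
E(R) = R_f + β_L × MRP = 1.40% + 1.5814 × 8.96% = 15.57%

15.57%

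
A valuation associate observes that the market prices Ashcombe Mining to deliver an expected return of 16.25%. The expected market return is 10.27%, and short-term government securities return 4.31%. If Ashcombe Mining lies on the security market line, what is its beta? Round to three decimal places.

MRP = 10.27% − 4.31% = 5.96%
β = (E(R) − R_f) / MRP = (16.25% − 4.31%) / 5.96% = 11.94% / 5.96% = 2.003

2.003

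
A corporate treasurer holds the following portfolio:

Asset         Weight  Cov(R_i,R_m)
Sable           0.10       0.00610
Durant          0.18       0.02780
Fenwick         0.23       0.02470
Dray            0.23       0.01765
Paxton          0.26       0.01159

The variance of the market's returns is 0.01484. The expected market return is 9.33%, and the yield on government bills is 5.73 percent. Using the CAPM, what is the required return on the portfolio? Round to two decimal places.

β_Sable = 0.00610 / 0.01484 = 0.4111
β_Durant = 0.02780 / 0.01484 = 1.8733
β_Fenwick = 0.02470 / 0.01484 = 1.6644
β_Dray = 0.01765 / 0.01484 = 1.1894
β_Paxton = 0.01159 / 0.01484 = 0.7810
β_P = Σ w_i β_i = 0.10×0.4111 + 0.18×1.8733 + 0.23×1.6644 + 0.23×1.1894 + 0.26×0.7810 = 1.2377
MRP = 9.33% − 5.73% = 3.60%
E(R_P) = R_f + β_P × MRP = 5.73% + 1.2377 × 3.60% = 10.19%

10.19%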